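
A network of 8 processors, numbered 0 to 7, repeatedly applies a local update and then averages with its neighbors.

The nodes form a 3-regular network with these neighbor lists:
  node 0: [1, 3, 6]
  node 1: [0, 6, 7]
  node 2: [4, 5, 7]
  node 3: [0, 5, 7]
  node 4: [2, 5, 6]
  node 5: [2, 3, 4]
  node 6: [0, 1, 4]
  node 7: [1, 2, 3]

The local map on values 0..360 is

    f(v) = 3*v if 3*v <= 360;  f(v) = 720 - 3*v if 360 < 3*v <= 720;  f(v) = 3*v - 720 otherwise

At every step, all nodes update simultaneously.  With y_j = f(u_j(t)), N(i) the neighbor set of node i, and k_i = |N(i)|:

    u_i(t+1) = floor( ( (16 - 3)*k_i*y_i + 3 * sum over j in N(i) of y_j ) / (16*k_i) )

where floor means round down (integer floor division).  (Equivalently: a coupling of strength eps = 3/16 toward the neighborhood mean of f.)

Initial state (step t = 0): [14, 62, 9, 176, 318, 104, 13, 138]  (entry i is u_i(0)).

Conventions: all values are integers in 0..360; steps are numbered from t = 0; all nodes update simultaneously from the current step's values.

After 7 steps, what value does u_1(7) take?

Answer: u_1(7) = 102

Derivation:
t=0: [14, 62, 9, 176, 318, 104, 13, 138]
t=1: [60, 175, 75, 197, 213, 281, 60, 273]
t=2: [177, 187, 201, 129, 98, 127, 174, 114]
t=3: [196, 174, 156, 324, 279, 321, 201, 315]
t=4: [142, 190, 241, 242, 133, 236, 123, 226]
t=5: [270, 164, 25, 26, 283, 30, 333, 44]
t=6: [109, 216, 82, 82, 132, 90, 254, 131]
t=7: [288, 102, 257, 257, 298, 270, 79, 300]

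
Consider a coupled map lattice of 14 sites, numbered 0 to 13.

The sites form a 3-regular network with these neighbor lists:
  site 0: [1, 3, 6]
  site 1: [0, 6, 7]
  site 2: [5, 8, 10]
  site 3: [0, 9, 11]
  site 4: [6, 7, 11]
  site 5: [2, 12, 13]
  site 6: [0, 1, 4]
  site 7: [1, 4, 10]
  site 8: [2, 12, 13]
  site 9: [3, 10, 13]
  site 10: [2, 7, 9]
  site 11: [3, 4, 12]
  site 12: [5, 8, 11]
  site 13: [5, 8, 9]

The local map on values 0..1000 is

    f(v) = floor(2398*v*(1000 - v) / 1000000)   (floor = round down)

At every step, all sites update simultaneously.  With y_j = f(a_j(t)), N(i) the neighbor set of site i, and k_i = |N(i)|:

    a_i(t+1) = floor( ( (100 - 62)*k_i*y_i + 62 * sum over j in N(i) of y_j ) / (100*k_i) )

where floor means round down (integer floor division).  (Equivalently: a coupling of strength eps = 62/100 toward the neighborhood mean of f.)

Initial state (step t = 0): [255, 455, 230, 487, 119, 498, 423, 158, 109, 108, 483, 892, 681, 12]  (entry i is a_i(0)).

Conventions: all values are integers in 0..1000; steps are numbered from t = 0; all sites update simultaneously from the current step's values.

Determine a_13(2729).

Answer: a_13(2729) = 583
Key observation: The state at step 6, [582, 582, 582, 582, 582, 582, 582, 582, 582, 582, 582, 582, 582, 582], reappears at step 8: the system is in a cycle of period 2 from step 6 on.  Therefore the state at step 2729 equals the state at step 6 + ((2729 - 6) mod 2) = 7, which is [583, 583, 583, 583, 583, 583, 583, 583, 583, 583, 583, 583, 583, 583].

Derivation:
t=0: [255, 455, 230, 487, 119, 498, 423, 158, 109, 108, 483, 892, 681, 12]
t=1: [540, 506, 456, 417, 329, 428, 490, 419, 289, 340, 428, 370, 417, 230]
t=2: [593, 594, 570, 570, 560, 553, 583, 575, 517, 533, 577, 561, 559, 495]
t=3: [580, 580, 589, 587, 587, 592, 582, 584, 594, 592, 587, 589, 592, 596]
t=4: [583, 583, 579, 581, 581, 578, 583, 582, 578, 579, 580, 580, 579, 578]
t=5: [582, 582, 584, 583, 583, 584, 582, 583, 584, 583, 583, 583, 584, 584]
t=6: [582, 582, 582, 582, 582, 582, 582, 582, 582, 582, 582, 582, 582, 582]
t=7: [583, 583, 583, 583, 583, 583, 583, 583, 583, 583, 583, 583, 583, 583]
t=8: [582, 582, 582, 582, 582, 582, 582, 582, 582, 582, 582, 582, 582, 582]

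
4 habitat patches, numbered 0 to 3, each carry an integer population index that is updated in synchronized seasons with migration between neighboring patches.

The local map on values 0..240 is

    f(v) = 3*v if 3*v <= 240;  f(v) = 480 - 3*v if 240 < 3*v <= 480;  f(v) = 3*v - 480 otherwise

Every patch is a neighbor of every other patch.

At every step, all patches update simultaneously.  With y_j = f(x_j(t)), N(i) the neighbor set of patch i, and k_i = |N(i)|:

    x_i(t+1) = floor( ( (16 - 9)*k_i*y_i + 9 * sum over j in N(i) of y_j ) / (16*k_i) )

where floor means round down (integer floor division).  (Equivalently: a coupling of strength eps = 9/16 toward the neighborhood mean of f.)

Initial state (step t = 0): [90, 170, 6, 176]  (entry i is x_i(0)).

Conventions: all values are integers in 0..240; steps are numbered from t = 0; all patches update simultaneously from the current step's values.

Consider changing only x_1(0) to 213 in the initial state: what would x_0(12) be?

Simulating step by step:
t=0: [90, 213, 6, 176]
t=1: [134, 121, 86, 93]
t=2: [135, 145, 171, 166]
t=3: [50, 43, 40, 36]
t=4: [132, 127, 125, 122]
t=5: [96, 100, 101, 103]
t=6: [183, 180, 179, 177]
t=7: [61, 59, 58, 57]
t=8: [177, 176, 175, 174]
t=9: [47, 46, 46, 45]
t=10: [138, 138, 138, 137]
t=11: [66, 66, 66, 67]
t=12: [198, 198, 198, 199]

Answer: x_0(12) = 198
Key observation: This trace re-runs the system from the modified initial state.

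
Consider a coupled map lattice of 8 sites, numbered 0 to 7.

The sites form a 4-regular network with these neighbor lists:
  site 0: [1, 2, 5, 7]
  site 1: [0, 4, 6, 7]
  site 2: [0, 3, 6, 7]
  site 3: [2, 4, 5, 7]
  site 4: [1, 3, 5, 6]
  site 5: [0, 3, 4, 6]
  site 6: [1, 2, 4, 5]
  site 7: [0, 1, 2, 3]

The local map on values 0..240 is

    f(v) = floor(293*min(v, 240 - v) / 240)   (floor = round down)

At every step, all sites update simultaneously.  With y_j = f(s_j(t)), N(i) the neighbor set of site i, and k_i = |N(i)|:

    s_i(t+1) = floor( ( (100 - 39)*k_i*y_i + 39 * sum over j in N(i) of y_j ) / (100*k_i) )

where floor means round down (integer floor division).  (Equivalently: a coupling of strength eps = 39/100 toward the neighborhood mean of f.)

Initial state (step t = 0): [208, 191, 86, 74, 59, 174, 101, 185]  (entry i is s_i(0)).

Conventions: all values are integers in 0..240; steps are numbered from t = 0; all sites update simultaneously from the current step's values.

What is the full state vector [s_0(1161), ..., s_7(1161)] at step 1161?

Simulating step by step:
t=0: [208, 191, 86, 74, 59, 174, 101, 185]
t=1: [54, 65, 94, 86, 78, 80, 105, 69]
t=2: [76, 84, 106, 101, 97, 97, 115, 86]
t=3: [100, 106, 123, 120, 119, 118, 130, 106]
t=4: [127, 130, 138, 143, 142, 141, 136, 131]
t=5: [133, 131, 125, 120, 121, 121, 125, 131]
t=6: [133, 134, 138, 143, 143, 143, 140, 134]
t=7: [128, 127, 124, 119, 119, 119, 122, 127]
t=8: [137, 138, 140, 143, 144, 144, 143, 138]
t=9: [123, 122, 121, 118, 117, 117, 118, 123]
t=10: [142, 143, 144, 143, 142, 142, 143, 142]
t=11: [118, 118, 117, 118, 118, 118, 118, 118]
t=12: [143, 144, 142, 143, 144, 144, 143, 143]
t=13: [117, 117, 118, 117, 117, 117, 117, 118]
t=14: [142, 142, 143, 142, 142, 142, 142, 143]
t=15: [118, 118, 118, 118, 119, 119, 118, 118]
t=16: [144, 144, 144, 144, 144, 144, 144, 144]
t=17: [117, 117, 117, 117, 117, 117, 117, 117]
t=18: [142, 142, 142, 142, 142, 142, 142, 142]
t=19: [119, 119, 119, 119, 119, 119, 119, 119]
t=20: [145, 145, 145, 145, 145, 145, 145, 145]
t=21: [115, 115, 115, 115, 115, 115, 115, 115]
t=22: [140, 140, 140, 140, 140, 140, 140, 140]
t=23: [122, 122, 122, 122, 122, 122, 122, 122]
t=24: [144, 144, 144, 144, 144, 144, 144, 144]

Answer: [117, 117, 117, 117, 117, 117, 117, 117]
Key observation: The state at step 16, [144, 144, 144, 144, 144, 144, 144, 144], reappears at step 24: the system is in a cycle of period 8 from step 16 on.  Therefore the state at step 1161 equals the state at step 16 + ((1161 - 16) mod 8) = 17, which is [117, 117, 117, 117, 117, 117, 117, 117].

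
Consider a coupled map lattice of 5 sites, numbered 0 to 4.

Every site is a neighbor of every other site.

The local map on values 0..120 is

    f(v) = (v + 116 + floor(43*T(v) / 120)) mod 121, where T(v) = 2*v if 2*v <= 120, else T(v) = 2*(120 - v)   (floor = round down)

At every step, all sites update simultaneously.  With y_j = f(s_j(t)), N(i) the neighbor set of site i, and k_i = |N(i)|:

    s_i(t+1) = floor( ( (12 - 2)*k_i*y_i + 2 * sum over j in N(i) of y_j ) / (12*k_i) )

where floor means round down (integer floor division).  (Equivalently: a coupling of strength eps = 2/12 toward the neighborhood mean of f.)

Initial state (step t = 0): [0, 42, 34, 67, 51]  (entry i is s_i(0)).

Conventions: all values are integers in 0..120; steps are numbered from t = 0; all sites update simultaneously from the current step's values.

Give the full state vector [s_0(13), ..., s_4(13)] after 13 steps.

Answer: [112, 112, 112, 112, 112]

Derivation:
t=0: [0, 42, 34, 67, 51]
t=1: [109, 70, 59, 95, 82]
t=2: [109, 100, 97, 106, 103]
t=3: [110, 109, 108, 110, 109]
t=4: [111, 111, 111, 111, 111]
t=5: [112, 112, 112, 112, 112]
t=6: [112, 112, 112, 112, 112]
t=7: [112, 112, 112, 112, 112]
t=8: [112, 112, 112, 112, 112]
t=9: [112, 112, 112, 112, 112]
t=10: [112, 112, 112, 112, 112]
t=11: [112, 112, 112, 112, 112]
t=12: [112, 112, 112, 112, 112]
t=13: [112, 112, 112, 112, 112]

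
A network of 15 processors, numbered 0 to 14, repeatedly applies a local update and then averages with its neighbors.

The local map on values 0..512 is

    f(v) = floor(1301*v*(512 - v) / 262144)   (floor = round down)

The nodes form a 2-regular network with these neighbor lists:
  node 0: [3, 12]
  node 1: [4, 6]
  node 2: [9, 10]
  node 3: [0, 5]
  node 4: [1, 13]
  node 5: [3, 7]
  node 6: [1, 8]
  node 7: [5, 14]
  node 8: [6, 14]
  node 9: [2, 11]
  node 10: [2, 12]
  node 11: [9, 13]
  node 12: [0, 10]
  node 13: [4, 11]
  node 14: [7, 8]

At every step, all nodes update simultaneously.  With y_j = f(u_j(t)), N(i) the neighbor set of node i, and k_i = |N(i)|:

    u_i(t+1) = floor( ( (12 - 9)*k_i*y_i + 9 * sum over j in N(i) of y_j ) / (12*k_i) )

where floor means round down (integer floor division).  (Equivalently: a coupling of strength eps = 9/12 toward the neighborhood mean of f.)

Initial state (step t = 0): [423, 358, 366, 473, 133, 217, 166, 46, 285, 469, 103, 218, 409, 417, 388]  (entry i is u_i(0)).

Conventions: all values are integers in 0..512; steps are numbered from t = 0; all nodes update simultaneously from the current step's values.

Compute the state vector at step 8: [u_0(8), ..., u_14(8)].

Simulating step by step:
t=0: [423, 358, 366, 473, 133, 217, 166, 46, 285, 469, 103, 218, 409, 417, 388]
t=1: [159, 268, 182, 211, 238, 153, 294, 234, 276, 243, 230, 190, 200, 262, 219]
t=2: [303, 321, 316, 285, 324, 306, 322, 301, 319, 306, 307, 319, 301, 316, 321]
t=3: [317, 302, 310, 315, 304, 316, 304, 309, 303, 307, 311, 308, 313, 304, 308]
t=4: [307, 313, 310, 306, 313, 308, 313, 309, 312, 310, 309, 312, 308, 312, 312]
t=5: [311, 309, 310, 311, 309, 311, 309, 310, 309, 309, 310, 309, 311, 309, 309]
t=6: [310, 311, 310, 310, 311, 310, 311, 310, 311, 310, 310, 311, 310, 311, 310]
t=7: [310, 310, 310, 310, 310, 310, 310, 310, 310, 310, 310, 310, 310, 310, 310]
t=8: [310, 310, 310, 310, 310, 310, 310, 310, 310, 310, 310, 310, 310, 310, 310]

Answer: [310, 310, 310, 310, 310, 310, 310, 310, 310, 310, 310, 310, 310, 310, 310]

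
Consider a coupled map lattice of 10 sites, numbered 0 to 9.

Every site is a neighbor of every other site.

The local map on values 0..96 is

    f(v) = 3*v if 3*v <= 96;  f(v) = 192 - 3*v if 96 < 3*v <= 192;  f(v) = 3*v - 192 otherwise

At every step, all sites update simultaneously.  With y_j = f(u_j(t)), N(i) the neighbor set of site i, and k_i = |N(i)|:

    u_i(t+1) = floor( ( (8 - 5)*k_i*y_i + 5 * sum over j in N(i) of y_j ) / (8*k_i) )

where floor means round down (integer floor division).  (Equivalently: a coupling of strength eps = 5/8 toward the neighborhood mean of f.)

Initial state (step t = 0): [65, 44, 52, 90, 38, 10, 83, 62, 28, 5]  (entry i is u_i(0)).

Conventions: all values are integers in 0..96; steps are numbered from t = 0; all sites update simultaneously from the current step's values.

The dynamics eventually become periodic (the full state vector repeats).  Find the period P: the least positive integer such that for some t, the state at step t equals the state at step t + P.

Answer: 2
Key observation: The state at step 30, [23, 24, 24, 24, 24, 25, 25, 24, 24, 24], reappears at step 32 — and no state repeats earlier — so the cycle the system enters has period 2.

Derivation:
t=0: [65, 44, 52, 90, 38, 10, 83, 62, 28, 5]
t=1: [31, 49, 42, 54, 54, 40, 48, 32, 56, 35]
t=2: [69, 54, 61, 50, 50, 63, 55, 70, 48, 67]
t=3: [21, 26, 19, 29, 29, 17, 25, 22, 31, 19]
t=4: [68, 73, 67, 76, 76, 65, 72, 69, 78, 67]
t=5: [18, 23, 17, 25, 25, 15, 22, 19, 27, 17]
t=6: [59, 64, 58, 66, 66, 57, 63, 60, 68, 58]
t=7: [12, 7, 13, 9, 9, 14, 8, 11, 11, 13]
t=8: [33, 28, 34, 30, 30, 35, 29, 32, 32, 34]
t=9: [91, 88, 90, 90, 90, 89, 89, 92, 92, 90]
t=10: [79, 76, 78, 78, 78, 77, 77, 80, 80, 78]
t=11: [43, 40, 42, 42, 42, 41, 41, 44, 44, 42]
t=12: [64, 67, 65, 65, 65, 66, 66, 63, 63, 65]
t=13: [2, 5, 3, 3, 3, 4, 4, 3, 3, 3]
t=14: [8, 11, 9, 9, 9, 10, 10, 9, 9, 9]
t=15: [26, 29, 27, 27, 27, 28, 28, 27, 27, 27]
t=16: [80, 83, 81, 81, 81, 82, 82, 81, 81, 81]
t=17: [50, 53, 51, 51, 51, 52, 52, 51, 51, 51]
t=18: [39, 36, 38, 38, 38, 37, 37, 38, 38, 38]
t=19: [77, 80, 78, 78, 78, 79, 79, 78, 78, 78]
t=20: [41, 44, 42, 42, 42, 43, 43, 42, 42, 42]
t=21: [66, 63, 65, 65, 65, 64, 64, 65, 65, 65]
t=22: [3, 2, 2, 2, 2, 1, 1, 2, 2, 2]
t=23: [6, 5, 5, 5, 5, 4, 4, 5, 5, 5]
t=24: [15, 14, 14, 14, 14, 13, 13, 14, 14, 14]
t=25: [42, 41, 41, 41, 41, 40, 40, 41, 41, 41]
t=26: [68, 69, 69, 69, 69, 70, 70, 69, 69, 69]
t=27: [14, 15, 15, 15, 15, 16, 16, 15, 15, 15]
t=28: [44, 45, 45, 45, 45, 46, 46, 45, 45, 45]
t=29: [57, 56, 56, 56, 56, 55, 55, 56, 56, 56]
t=30: [23, 24, 24, 24, 24, 25, 25, 24, 24, 24]
t=31: [71, 72, 72, 72, 72, 73, 73, 72, 72, 72]
t=32: [23, 24, 24, 24, 24, 25, 25, 24, 24, 24]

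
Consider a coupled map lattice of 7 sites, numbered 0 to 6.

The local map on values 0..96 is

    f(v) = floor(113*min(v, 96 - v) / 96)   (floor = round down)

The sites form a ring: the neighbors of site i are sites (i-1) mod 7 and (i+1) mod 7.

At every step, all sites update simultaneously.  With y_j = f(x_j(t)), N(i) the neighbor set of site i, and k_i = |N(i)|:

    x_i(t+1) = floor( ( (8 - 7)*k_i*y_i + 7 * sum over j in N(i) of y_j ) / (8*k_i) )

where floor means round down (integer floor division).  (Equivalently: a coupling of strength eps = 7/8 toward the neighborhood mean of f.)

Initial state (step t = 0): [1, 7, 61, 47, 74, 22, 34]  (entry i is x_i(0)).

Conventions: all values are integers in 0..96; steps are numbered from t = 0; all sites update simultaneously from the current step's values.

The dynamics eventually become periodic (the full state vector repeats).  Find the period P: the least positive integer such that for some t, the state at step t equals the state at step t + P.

Answer: 4
Key observation: The state at step 16, [55, 55, 55, 55, 55, 55, 56], reappears at step 20 — and no state repeats earlier — so the cycle the system enters has period 4.

Derivation:
t=0: [1, 7, 61, 47, 74, 22, 34]
t=1: [21, 19, 32, 35, 38, 31, 16]
t=2: [20, 29, 32, 40, 39, 31, 28]
t=3: [31, 30, 40, 41, 41, 38, 29]
t=4: [34, 40, 42, 47, 46, 41, 39]
t=5: [45, 44, 50, 51, 51, 49, 44]
t=6: [51, 52, 51, 52, 53, 51, 53]
t=7: [50, 51, 51, 51, 51, 50, 51]
t=8: [52, 52, 52, 52, 52, 52, 53]
t=9: [50, 51, 51, 51, 51, 50, 50]
t=10: [53, 52, 52, 52, 52, 53, 54]
t=11: [50, 50, 51, 51, 50, 50, 49]
t=12: [54, 53, 52, 52, 53, 54, 54]
t=13: [49, 50, 50, 50, 50, 49, 49]
t=14: [54, 54, 54, 54, 54, 54, 55]
t=15: [48, 49, 49, 49, 49, 48, 48]
t=16: [55, 55, 55, 55, 55, 55, 56]
t=17: [47, 48, 48, 48, 48, 47, 47]
t=18: [55, 55, 56, 56, 55, 55, 55]
t=19: [48, 47, 47, 47, 47, 48, 48]
t=20: [55, 55, 55, 55, 55, 55, 56]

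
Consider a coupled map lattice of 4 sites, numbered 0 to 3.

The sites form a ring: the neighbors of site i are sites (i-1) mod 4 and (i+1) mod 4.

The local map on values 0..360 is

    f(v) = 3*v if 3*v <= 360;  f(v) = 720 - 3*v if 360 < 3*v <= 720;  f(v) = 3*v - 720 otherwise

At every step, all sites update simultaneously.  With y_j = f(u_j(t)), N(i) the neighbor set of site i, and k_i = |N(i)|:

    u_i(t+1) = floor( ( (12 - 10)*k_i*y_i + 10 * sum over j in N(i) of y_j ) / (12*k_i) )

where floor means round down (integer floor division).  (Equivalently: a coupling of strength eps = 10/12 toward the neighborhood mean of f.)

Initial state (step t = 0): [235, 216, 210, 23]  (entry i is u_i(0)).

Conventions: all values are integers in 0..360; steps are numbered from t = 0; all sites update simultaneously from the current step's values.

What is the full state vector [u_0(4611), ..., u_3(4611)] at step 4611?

Answer: [168, 264, 168, 264]
Key observation: The state at step 14, [96, 192, 96, 192], reappears at step 16: the system is in a cycle of period 2 from step 14 on.  Therefore the state at step 4611 equals the state at step 14 + ((4611 - 14) mod 2) = 15, which is [168, 264, 168, 264].

Derivation:
t=0: [235, 216, 210, 23]
t=1: [61, 55, 73, 55]
t=2: [168, 195, 174, 195]
t=3: [148, 195, 145, 195]
t=4: [158, 256, 160, 256]
t=5: [81, 210, 80, 210]
t=6: [115, 216, 115, 216]
t=7: [117, 299, 117, 299]
t=8: [206, 322, 206, 322]
t=9: [222, 126, 222, 126]
t=10: [294, 102, 294, 102]
t=11: [282, 186, 282, 186]
t=12: [156, 132, 156, 132]
t=13: [312, 264, 312, 264]
t=14: [96, 192, 96, 192]
t=15: [168, 264, 168, 264]
t=16: [96, 192, 96, 192]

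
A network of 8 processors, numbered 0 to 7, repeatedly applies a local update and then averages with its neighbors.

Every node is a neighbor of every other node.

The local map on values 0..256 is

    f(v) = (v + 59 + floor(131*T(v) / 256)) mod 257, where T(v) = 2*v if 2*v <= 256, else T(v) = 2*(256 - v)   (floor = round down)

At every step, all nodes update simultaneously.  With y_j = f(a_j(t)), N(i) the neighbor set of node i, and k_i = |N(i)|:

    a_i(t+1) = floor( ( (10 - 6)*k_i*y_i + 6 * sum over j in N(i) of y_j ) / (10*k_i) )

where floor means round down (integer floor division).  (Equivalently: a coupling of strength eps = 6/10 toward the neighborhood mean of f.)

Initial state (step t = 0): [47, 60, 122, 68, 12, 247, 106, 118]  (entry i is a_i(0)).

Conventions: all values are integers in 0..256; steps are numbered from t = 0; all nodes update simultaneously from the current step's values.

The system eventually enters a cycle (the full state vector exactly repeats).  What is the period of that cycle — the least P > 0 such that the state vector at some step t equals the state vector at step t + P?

Simulating step by step:
t=0: [47, 60, 122, 68, 12, 247, 106, 118]
t=1: [114, 123, 81, 128, 92, 84, 71, 79]
t=2: [117, 123, 177, 127, 184, 179, 171, 176]
t=3: [49, 53, 56, 56, 56, 56, 56, 56]
t=4: [165, 168, 170, 170, 170, 170, 170, 170]
t=5: [60, 60, 60, 60, 60, 60, 60, 60]
t=6: [180, 180, 180, 180, 180, 180, 180, 180]
t=7: [59, 59, 59, 59, 59, 59, 59, 59]
t=8: [178, 178, 178, 178, 178, 178, 178, 178]
t=9: [59, 59, 59, 59, 59, 59, 59, 59]

Answer: 2
Key observation: The state at step 7, [59, 59, 59, 59, 59, 59, 59, 59], reappears at step 9 — and no state repeats earlier — so the cycle the system enters has period 2.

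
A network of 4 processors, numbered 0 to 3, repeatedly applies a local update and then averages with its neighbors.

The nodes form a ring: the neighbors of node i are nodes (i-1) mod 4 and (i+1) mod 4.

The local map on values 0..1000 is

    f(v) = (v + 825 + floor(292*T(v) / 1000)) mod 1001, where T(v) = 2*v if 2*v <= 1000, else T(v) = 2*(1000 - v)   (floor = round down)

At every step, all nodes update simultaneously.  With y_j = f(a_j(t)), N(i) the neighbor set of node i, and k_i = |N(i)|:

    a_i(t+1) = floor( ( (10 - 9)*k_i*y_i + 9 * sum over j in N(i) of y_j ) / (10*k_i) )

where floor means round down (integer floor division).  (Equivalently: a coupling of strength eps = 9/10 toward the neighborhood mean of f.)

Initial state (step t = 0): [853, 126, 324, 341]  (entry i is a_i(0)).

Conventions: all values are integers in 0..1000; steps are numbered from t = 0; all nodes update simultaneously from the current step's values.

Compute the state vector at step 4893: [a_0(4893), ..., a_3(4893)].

Answer: [697, 697, 697, 697]
Key observation: The state at step 18, [697, 697, 697, 697], reappears at step 19: the system is in a cycle of period 1 from step 18 on.  Therefore the state at step 4893 equals the state at step 18 + ((4893 - 18) mod 1) = 18, which is [697, 697, 697, 697].

Derivation:
t=0: [853, 126, 324, 341]
t=1: [250, 496, 207, 530]
t=2: [578, 227, 571, 229]
t=3: [230, 600, 230, 600]
t=4: [610, 234, 610, 234]
t=5: [240, 614, 240, 614]
t=6: [617, 249, 617, 249]
t=7: [262, 619, 262, 619]
t=8: [622, 281, 622, 281]
t=9: [308, 626, 308, 626]
t=10: [632, 346, 632, 346]
t=11: [401, 640, 401, 640]
t=12: [652, 480, 652, 480]
t=13: [593, 669, 593, 669]
t=14: [682, 657, 682, 657]
t=15: [682, 690, 682, 690]
t=16: [694, 691, 694, 691]
t=17: [695, 695, 695, 695]
t=18: [697, 697, 697, 697]
t=19: [697, 697, 697, 697]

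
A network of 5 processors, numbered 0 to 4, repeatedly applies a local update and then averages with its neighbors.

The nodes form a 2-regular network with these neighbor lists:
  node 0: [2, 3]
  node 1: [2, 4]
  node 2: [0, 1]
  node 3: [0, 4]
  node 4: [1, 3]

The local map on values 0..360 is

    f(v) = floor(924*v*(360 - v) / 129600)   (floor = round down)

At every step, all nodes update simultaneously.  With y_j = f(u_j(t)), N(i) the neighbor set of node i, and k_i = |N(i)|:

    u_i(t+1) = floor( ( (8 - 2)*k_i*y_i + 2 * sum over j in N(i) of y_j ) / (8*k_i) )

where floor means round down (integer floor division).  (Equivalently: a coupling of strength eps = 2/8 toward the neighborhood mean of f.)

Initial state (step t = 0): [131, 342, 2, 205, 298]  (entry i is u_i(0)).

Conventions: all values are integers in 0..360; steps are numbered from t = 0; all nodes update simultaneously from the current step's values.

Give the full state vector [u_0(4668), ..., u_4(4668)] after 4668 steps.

Answer: [220, 220, 220, 220, 220]
Key observation: The state at step 7, [219, 219, 219, 219, 219], reappears at step 9: the system is in a cycle of period 2 from step 7 on.  Therefore the state at step 4668 equals the state at step 7 + ((4668 - 7) mod 2) = 8, which is [220, 220, 220, 220, 220].

Derivation:
t=0: [131, 342, 2, 205, 298]
t=1: [188, 49, 35, 212, 131]
t=2: [210, 117, 103, 222, 201]
t=3: [218, 203, 194, 219, 222]
t=4: [221, 226, 227, 219, 219]
t=5: [218, 215, 215, 219, 219]
t=6: [220, 221, 221, 220, 220]
t=7: [219, 219, 219, 219, 219]
t=8: [220, 220, 220, 220, 220]
t=9: [219, 219, 219, 219, 219]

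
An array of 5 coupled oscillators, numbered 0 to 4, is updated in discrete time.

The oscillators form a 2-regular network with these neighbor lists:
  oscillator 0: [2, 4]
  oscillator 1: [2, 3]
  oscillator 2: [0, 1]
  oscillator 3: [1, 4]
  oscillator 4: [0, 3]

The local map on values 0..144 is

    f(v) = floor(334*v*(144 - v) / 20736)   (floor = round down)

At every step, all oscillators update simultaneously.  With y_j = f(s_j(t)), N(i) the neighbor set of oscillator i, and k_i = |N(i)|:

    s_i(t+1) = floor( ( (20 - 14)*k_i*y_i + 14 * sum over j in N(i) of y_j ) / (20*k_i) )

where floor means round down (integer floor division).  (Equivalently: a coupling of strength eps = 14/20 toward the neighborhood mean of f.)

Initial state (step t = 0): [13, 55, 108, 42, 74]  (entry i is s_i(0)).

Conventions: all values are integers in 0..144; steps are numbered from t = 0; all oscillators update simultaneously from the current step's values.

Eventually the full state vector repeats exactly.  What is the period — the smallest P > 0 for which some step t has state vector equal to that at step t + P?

Answer: 2
Key observation: The state at step 3, [82, 82, 82, 82, 82], reappears at step 5 — and no state repeats earlier — so the cycle the system enters has period 2.

Derivation:
t=0: [13, 55, 108, 42, 74]
t=1: [58, 69, 55, 77, 58]
t=2: [79, 81, 80, 81, 81]
t=3: [82, 82, 82, 82, 82]
t=4: [81, 81, 81, 81, 81]
t=5: [82, 82, 82, 82, 82]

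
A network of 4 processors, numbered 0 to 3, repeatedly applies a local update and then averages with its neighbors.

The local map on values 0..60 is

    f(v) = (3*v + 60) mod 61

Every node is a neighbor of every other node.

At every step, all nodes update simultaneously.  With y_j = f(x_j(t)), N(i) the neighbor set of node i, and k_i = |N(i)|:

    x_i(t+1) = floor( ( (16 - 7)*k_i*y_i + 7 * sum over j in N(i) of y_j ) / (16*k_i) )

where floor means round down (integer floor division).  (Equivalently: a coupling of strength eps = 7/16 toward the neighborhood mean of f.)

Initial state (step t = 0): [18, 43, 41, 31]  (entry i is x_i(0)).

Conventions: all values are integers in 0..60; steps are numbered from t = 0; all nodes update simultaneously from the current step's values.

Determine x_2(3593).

Simulating step by step:
t=0: [18, 43, 41, 31]
t=1: [35, 15, 13, 26]
t=2: [38, 38, 36, 27]
t=3: [46, 46, 43, 32]
t=4: [16, 16, 12, 24]
t=5: [39, 39, 34, 24]
t=6: [46, 46, 40, 27]
t=7: [21, 21, 39, 23]
t=8: [9, 9, 32, 12]
t=9: [28, 28, 31, 32]
t=10: [25, 25, 28, 30]
t=11: [16, 16, 20, 22]
t=12: [42, 42, 47, 24]
t=13: [6, 6, 12, 9]
t=14: [20, 20, 28, 24]
t=15: [46, 46, 31, 26]
t=16: [17, 17, 24, 17]
t=17: [44, 44, 27, 44]
t=18: [10, 10, 14, 10]
t=19: [30, 30, 35, 30]
t=20: [30, 30, 36, 30]
t=21: [30, 30, 38, 30]
t=22: [31, 31, 41, 31]
t=23: [26, 26, 13, 26]
t=24: [19, 19, 28, 19]
t=25: [51, 51, 36, 51]
t=26: [32, 32, 39, 32]
t=27: [37, 37, 45, 37]
t=28: [43, 43, 28, 43]
t=29: [8, 8, 15, 8]
t=30: [26, 26, 34, 26]
t=31: [19, 19, 29, 19]
t=32: [51, 51, 38, 51]
t=33: [33, 33, 42, 33]
t=34: [32, 32, 17, 32]
t=35: [36, 36, 43, 36]
t=36: [40, 40, 23, 40]
t=37: [50, 50, 29, 50]
t=38: [26, 26, 25, 26]
t=39: [15, 15, 14, 15]
t=40: [43, 43, 42, 43]
t=41: [5, 5, 4, 5]
t=42: [13, 13, 12, 13]
t=43: [37, 37, 36, 37]
t=44: [48, 48, 47, 48]
t=45: [20, 20, 19, 20]
t=46: [58, 58, 57, 58]
t=47: [50, 50, 49, 50]
t=48: [26, 26, 25, 26]

Answer: x_2(3593) = 36
Key observation: The state at step 38, [26, 26, 25, 26], reappears at step 48: the system is in a cycle of period 10 from step 38 on.  Therefore the state at step 3593 equals the state at step 38 + ((3593 - 38) mod 10) = 43, which is [37, 37, 36, 37].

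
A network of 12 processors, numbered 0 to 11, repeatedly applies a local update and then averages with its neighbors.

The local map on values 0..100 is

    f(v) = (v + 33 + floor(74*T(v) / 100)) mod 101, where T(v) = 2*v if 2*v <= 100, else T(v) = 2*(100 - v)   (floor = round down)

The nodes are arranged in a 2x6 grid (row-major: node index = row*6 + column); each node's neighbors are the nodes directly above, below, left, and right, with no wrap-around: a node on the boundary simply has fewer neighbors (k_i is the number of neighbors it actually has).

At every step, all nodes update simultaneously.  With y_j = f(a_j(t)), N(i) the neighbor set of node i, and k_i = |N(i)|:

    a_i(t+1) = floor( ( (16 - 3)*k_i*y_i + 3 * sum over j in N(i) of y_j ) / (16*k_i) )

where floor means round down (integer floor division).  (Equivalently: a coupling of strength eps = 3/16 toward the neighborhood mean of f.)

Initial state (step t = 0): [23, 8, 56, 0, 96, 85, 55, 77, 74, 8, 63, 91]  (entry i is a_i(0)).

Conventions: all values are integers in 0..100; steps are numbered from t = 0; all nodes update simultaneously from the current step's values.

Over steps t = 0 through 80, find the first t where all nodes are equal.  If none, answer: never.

Answer: never
Key observation: The state at step 19 reappears at step 21 — the system is in a cycle of period 2 from step 19 on.  No step 0..21 is synchronized, and the cycle repeats forever, so no step up to 80 (or ever) has all nodes equal.

Derivation:
t=0: [23, 8, 56, 0, 96, 85, 55, 77, 74, 8, 63, 91]  (not all equal)
t=1: [82, 53, 51, 35, 34, 38, 55, 44, 45, 50, 47, 37]  (not all equal)
t=2: [42, 52, 51, 22, 18, 24, 50, 42, 44, 52, 44, 25]  (not all equal)
t=3: [39, 52, 56, 82, 76, 90, 52, 38, 42, 55, 47, 89]  (not all equal)
t=4: [33, 51, 51, 41, 42, 36, 49, 30, 37, 50, 47, 37]  (not all equal)
t=5: [20, 49, 51, 36, 35, 22, 44, 13, 26, 52, 46, 25]  (not all equal)
t=6: [75, 55, 55, 25, 24, 81, 47, 64, 89, 54, 47, 89]  (not all equal)
t=7: [45, 52, 54, 89, 86, 45, 47, 48, 39, 55, 50, 38]  (not all equal)
t=8: [44, 53, 51, 39, 39, 40, 47, 49, 32, 50, 52, 30]  (not all equal)
t=9: [42, 53, 50, 31, 29, 28, 47, 50, 19, 51, 50, 12]  (not all equal)
t=10: [38, 53, 54, 13, 6, 6, 47, 56, 75, 53, 53, 55]  (not all equal)
t=11: [30, 52, 54, 62, 48, 47, 46, 52, 45, 54, 53, 52]  (not all equal)
t=12: [14, 51, 53, 50, 50, 48, 43, 53, 45, 53, 53, 54]  (not all equal)
t=13: [63, 55, 53, 55, 55, 51, 42, 52, 45, 53, 54, 53]  (not all equal)
t=14: [48, 52, 53, 53, 53, 54, 39, 52, 45, 53, 53, 54]  (not all equal)
t=15: [49, 54, 53, 54, 54, 54, 32, 52, 45, 53, 54, 54]  (not all equal)
t=16: [49, 54, 53, 54, 54, 54, 19, 51, 45, 53, 54, 54]  (not all equal)
t=17: [55, 54, 53, 54, 54, 54, 75, 55, 45, 53, 54, 54]  (not all equal)
t=18: [52, 53, 53, 54, 54, 54, 45, 51, 45, 53, 54, 54]  (not all equal)
t=19: [53, 54, 53, 54, 54, 54, 45, 53, 45, 53, 54, 54]  (not all equal)
t=20: [52, 54, 53, 54, 54, 54, 45, 52, 45, 53, 54, 54]  (not all equal)
t=21: [53, 54, 53, 54, 54, 54, 45, 53, 45, 53, 54, 54]  (not all equal)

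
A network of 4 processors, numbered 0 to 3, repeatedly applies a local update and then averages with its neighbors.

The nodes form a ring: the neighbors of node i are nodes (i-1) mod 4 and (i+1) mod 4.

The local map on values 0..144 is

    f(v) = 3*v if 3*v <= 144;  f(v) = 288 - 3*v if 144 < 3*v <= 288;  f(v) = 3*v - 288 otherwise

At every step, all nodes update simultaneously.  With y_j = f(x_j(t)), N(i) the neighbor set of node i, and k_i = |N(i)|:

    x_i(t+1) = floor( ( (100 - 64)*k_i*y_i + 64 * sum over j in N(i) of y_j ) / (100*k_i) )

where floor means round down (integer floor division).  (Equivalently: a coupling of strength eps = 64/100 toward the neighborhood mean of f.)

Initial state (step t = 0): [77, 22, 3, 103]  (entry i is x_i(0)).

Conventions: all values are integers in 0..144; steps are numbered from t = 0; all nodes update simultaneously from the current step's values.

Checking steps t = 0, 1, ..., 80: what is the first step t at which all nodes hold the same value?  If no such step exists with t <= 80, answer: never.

Simulating step by step:
t=0: [77, 22, 3, 103]  (not all equal)
t=1: [48, 44, 31, 28]  (not all equal)
t=2: [120, 123, 102, 106]  (not all equal)
t=3: [61, 57, 42, 39]  (not all equal)
t=4: [112, 116, 120, 116]  (not all equal)
t=5: [55, 60, 64, 60]  (not all equal)
t=6: [113, 108, 103, 108]  (not all equal)
t=7: [41, 36, 30, 36]  (not all equal)
t=8: [113, 107, 101, 107]  (not all equal)
t=9: [39, 33, 26, 33]  (not all equal)
t=10: [105, 98, 91, 98]  (not all equal)
t=11: [13, 15, 9, 15]  (not all equal)
t=12: [42, 37, 38, 37]  (not all equal)
t=13: [116, 116, 112, 116]  (not all equal)
t=14: [60, 56, 55, 56]  (not all equal)
t=15: [115, 117, 121, 117]  (not all equal)
t=16: [60, 64, 67, 64]  (not all equal)
t=17: [100, 96, 92, 96]  (not all equal)
t=18: [4, 7, 4, 7]  (not all equal)
t=19: [17, 15, 17, 15]  (not all equal)
t=20: [47, 48, 47, 48]  (not all equal)
t=21: [142, 142, 142, 142]  (all equal)

Answer: 21
Key observation: Synchronization is absorbing here: once all nodes are equal they stay equal, and step 21 is the first all-equal step.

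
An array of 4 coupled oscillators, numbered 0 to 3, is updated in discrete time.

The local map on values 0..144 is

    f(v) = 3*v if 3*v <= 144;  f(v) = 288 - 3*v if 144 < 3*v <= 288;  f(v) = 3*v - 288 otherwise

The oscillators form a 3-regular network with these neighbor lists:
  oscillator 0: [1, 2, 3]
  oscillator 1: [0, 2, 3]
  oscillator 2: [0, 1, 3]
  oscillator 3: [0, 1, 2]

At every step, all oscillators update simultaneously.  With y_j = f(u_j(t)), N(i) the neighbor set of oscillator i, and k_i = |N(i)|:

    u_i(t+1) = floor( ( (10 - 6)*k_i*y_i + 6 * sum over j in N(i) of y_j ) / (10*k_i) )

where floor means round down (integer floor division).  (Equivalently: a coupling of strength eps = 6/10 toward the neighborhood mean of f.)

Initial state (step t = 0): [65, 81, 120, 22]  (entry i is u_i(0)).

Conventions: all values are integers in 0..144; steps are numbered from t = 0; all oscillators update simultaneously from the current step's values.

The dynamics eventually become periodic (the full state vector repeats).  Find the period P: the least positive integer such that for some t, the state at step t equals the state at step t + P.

Simulating step by step:
t=0: [65, 81, 120, 22]
t=1: [73, 64, 69, 68]
t=2: [79, 85, 82, 82]
t=3: [43, 40, 42, 42]
t=4: [126, 124, 125, 125]
t=5: [87, 86, 87, 87]
t=6: [27, 28, 27, 27]
t=7: [81, 82, 81, 81]
t=8: [44, 43, 44, 44]
t=9: [131, 130, 131, 131]
t=10: [104, 103, 104, 104]
t=11: [23, 22, 23, 23]
t=12: [68, 67, 68, 68]
t=13: [84, 85, 84, 84]
t=14: [35, 34, 35, 35]
t=15: [104, 103, 104, 104]

Answer: 5
Key observation: The state at step 10, [104, 103, 104, 104], reappears at step 15 — and no state repeats earlier — so the cycle the system enters has period 5.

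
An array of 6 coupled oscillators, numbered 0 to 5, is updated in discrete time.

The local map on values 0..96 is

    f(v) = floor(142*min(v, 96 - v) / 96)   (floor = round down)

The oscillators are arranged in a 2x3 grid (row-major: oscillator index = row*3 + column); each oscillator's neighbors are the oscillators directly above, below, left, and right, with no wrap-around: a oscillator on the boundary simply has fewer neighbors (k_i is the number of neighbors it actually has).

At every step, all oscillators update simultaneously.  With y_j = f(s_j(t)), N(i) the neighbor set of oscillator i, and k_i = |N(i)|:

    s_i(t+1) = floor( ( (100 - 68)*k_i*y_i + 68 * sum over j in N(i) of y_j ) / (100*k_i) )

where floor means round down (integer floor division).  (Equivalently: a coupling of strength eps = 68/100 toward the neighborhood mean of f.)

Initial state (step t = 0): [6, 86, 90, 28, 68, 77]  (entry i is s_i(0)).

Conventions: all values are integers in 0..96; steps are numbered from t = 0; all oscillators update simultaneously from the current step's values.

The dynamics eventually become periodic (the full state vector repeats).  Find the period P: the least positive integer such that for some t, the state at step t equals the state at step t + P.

Answer: 4
Key observation: The state at step 12, [65, 65, 65, 65, 65, 65], reappears at step 16 — and no state repeats earlier — so the cycle the system enters has period 4.

Derivation:
t=0: [6, 86, 90, 28, 68, 77]
t=1: [21, 17, 16, 29, 31, 25]
t=2: [32, 30, 28, 39, 37, 34]
t=3: [49, 46, 45, 52, 51, 48]
t=4: [67, 67, 68, 66, 67, 67]
t=5: [42, 41, 41, 42, 42, 41]
t=6: [61, 60, 60, 62, 61, 60]
t=7: [51, 52, 53, 50, 51, 52]
t=8: [66, 65, 64, 66, 66, 64]
t=9: [44, 45, 46, 44, 44, 45]
t=10: [65, 66, 66, 65, 65, 66]
t=11: [44, 44, 44, 45, 44, 44]
t=12: [65, 65, 65, 65, 65, 65]
t=13: [45, 45, 45, 45, 45, 45]
t=14: [66, 66, 66, 66, 66, 66]
t=15: [44, 44, 44, 44, 44, 44]
t=16: [65, 65, 65, 65, 65, 65]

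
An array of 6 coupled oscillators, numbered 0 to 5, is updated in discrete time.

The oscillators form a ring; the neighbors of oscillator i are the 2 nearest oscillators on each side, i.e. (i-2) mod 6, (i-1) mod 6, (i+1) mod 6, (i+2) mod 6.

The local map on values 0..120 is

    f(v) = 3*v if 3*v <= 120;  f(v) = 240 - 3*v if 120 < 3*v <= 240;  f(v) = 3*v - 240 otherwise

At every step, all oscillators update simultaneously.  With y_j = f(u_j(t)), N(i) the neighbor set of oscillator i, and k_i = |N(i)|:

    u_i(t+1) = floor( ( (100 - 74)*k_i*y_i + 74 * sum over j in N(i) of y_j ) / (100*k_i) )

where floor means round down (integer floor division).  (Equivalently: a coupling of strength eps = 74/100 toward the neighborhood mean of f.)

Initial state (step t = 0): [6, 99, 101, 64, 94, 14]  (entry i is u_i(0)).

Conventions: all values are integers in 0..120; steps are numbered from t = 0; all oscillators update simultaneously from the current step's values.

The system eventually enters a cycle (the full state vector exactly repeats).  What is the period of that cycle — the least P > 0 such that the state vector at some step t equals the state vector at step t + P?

Answer: 4
Key observation: The state at step 8, [69, 69, 69, 69, 69, 69], reappears at step 12 — and no state repeats earlier — so the cycle the system enters has period 4.

Derivation:
t=0: [6, 99, 101, 64, 94, 14]
t=1: [42, 46, 46, 50, 42, 41]
t=2: [110, 104, 104, 103, 107, 108]
t=3: [80, 76, 76, 75, 79, 79]
t=4: [5, 8, 8, 9, 6, 6]
t=5: [19, 21, 21, 22, 20, 20]
t=6: [60, 61, 61, 62, 61, 61]
t=7: [57, 57, 57, 56, 57, 57]
t=8: [69, 69, 69, 69, 69, 69]
t=9: [33, 33, 33, 33, 33, 33]
t=10: [99, 99, 99, 99, 99, 99]
t=11: [57, 57, 57, 57, 57, 57]
t=12: [69, 69, 69, 69, 69, 69]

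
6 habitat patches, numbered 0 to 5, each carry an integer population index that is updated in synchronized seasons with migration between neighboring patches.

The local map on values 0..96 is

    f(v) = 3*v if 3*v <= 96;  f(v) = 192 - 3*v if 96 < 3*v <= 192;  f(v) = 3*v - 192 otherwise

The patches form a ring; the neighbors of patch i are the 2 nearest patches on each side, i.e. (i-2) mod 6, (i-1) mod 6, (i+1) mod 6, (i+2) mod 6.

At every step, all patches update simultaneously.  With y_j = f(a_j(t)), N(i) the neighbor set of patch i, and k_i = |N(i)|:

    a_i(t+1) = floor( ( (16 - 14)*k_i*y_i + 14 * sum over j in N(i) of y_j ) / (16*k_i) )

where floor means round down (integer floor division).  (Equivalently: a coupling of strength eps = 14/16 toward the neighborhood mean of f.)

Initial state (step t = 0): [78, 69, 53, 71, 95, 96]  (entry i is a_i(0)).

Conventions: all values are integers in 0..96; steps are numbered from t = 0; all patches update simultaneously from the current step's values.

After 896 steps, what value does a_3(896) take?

Simulating step by step:
t=0: [78, 69, 53, 71, 95, 96]
t=1: [57, 43, 41, 54, 53, 49]
t=2: [48, 43, 40, 49, 40, 37]
t=3: [69, 61, 58, 68, 62, 60]
t=4: [11, 13, 11, 11, 13, 10]
t=5: [34, 33, 35, 34, 33, 35]
t=6: [90, 89, 90, 90, 89, 90]
t=7: [76, 77, 76, 76, 77, 76]
t=8: [37, 36, 37, 37, 36, 37]
t=9: [82, 81, 82, 82, 81, 82]
t=10: [52, 53, 52, 52, 53, 52]
t=11: [34, 35, 34, 34, 35, 34]
t=12: [88, 89, 88, 88, 89, 88]
t=13: [73, 72, 73, 73, 72, 73]
t=14: [25, 26, 25, 25, 26, 25]
t=15: [76, 75, 76, 76, 75, 76]
t=16: [34, 35, 34, 34, 35, 34]

Answer: a_3(896) = 34
Key observation: The state at step 11, [34, 35, 34, 34, 35, 34], reappears at step 16: the system is in a cycle of period 5 from step 11 on.  Therefore the state at step 896 equals the state at step 11 + ((896 - 11) mod 5) = 11, which is [34, 35, 34, 34, 35, 34].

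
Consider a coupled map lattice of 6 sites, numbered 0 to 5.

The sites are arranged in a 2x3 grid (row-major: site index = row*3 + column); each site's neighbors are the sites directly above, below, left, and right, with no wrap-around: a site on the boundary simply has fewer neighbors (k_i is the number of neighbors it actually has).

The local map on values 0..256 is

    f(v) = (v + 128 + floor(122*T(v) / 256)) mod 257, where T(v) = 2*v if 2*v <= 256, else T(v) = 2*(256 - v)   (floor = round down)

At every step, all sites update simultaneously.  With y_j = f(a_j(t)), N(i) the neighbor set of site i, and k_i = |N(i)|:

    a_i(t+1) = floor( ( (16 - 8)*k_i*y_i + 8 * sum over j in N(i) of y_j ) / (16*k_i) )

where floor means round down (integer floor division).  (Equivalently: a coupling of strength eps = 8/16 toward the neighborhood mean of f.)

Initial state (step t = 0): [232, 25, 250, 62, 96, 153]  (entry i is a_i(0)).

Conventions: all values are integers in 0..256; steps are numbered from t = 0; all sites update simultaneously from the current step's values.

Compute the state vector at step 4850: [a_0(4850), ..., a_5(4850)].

Simulating step by step:
t=0: [232, 25, 250, 62, 96, 153]
t=1: [168, 139, 137, 170, 120, 107]
t=2: [121, 118, 110, 117, 106, 96]
t=3: [103, 95, 82, 95, 82, 69]
t=4: [64, 50, 30, 53, 35, 18]
t=5: [240, 218, 190, 227, 201, 177]
t=6: [125, 124, 123, 125, 124, 123]
t=7: [114, 113, 111, 114, 113, 111]
t=8: [92, 90, 88, 92, 90, 88]
t=9: [49, 46, 43, 49, 46, 43]
t=10: [221, 217, 212, 221, 217, 212]
t=11: [125, 124, 124, 125, 124, 124]
t=12: [114, 113, 113, 114, 113, 113]
t=13: [92, 91, 91, 92, 91, 91]
t=14: [49, 48, 48, 49, 48, 48]
t=15: [222, 221, 221, 222, 221, 221]
t=16: [125, 125, 125, 125, 125, 125]
t=17: [115, 115, 115, 115, 115, 115]
t=18: [95, 95, 95, 95, 95, 95]
t=19: [56, 56, 56, 56, 56, 56]
t=20: [237, 237, 237, 237, 237, 237]
t=21: [126, 126, 126, 126, 126, 126]
t=22: [117, 117, 117, 117, 117, 117]
t=23: [99, 99, 99, 99, 99, 99]
t=24: [64, 64, 64, 64, 64, 64]
t=25: [253, 253, 253, 253, 253, 253]
t=26: [126, 126, 126, 126, 126, 126]

Answer: [253, 253, 253, 253, 253, 253]
Key observation: The state at step 21, [126, 126, 126, 126, 126, 126], reappears at step 26: the system is in a cycle of period 5 from step 21 on.  Therefore the state at step 4850 equals the state at step 21 + ((4850 - 21) mod 5) = 25, which is [253, 253, 253, 253, 253, 253].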